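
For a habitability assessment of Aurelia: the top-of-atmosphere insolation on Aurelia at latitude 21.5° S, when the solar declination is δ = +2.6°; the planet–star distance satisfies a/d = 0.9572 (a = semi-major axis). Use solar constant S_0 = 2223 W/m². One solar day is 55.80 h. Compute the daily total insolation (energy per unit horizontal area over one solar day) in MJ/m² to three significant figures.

118 MJ/m²

cos h₀ = −tan(-21.5°) tan(+2.600°) = 0.0179, h₀ = 1.5529 rad.
Bracket: h₀ sin ϕ sin δ + cos ϕ cos δ sin h₀ = 1.5529×-0.36650×0.04536 + 0.93042×0.99897×0.99984 = -0.025816 + 0.929313 = 0.903497.
Inverse-square distance factor (a/d)² = 0.9572² = 0.916232.
Q̄ = (S_0/π) × 0.916232 × [bracket] = (2223/π) × 0.916232 × 0.903497 = 585.76 W/m².
Daily total = Q̄ × 55.80 h × 3600 s/h = 585.76 × 55.80 × 3600 / 10⁶ = 117.7 MJ/m².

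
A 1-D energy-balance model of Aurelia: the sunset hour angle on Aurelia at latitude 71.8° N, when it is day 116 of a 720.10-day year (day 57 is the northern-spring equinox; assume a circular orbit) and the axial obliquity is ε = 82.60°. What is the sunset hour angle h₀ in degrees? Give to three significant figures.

Solar longitude: L_s = 360° × (116 − 57)/720.10 = 29.496°.
sin δ = sin 82.60° × sin 29.496° = 0.48826, so δ = +29.226°.
Sunrise equation: cos h₀ = −tan ϕ · tan δ = -1.7017 ≤ −1, so the host star never sets (polar day) and h₀ = π.

h₀ = 180°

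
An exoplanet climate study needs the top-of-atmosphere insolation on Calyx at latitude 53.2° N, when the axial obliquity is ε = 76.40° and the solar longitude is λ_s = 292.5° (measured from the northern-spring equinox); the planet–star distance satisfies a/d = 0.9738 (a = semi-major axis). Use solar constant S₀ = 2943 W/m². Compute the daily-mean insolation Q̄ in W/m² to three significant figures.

Q̄ ≈ 0.00 W/m²

Solar declination: sin δ = sin ε · sin λ_s = sin 76.40° × sin 292.5° = -0.89797, so δ = -63.893°.
cos H₀ = −tan(+53.2°) tan(-63.893°) = 2.7278 ≥ 1 ⇒ polar night, H₀ = 0 and Q̄ = 0.
Inverse-square distance factor (a/d)² = 0.9738² = 0.948286.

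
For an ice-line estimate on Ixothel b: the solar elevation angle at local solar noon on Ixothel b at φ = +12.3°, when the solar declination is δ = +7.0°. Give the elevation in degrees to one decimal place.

At local noon the hour angle is zero, so the zenith angle equals |φ − δ| = |+12.3° − (+7.000°)| = 5.300°.
Elevation = 90° − 5.300° = 84.7°.

84.7°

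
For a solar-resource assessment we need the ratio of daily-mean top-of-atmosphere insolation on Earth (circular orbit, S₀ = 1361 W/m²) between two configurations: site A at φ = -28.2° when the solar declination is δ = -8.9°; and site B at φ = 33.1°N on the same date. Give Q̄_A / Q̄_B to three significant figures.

— Configuration A (φ=-28.2°):
cos H₀ = −tan(-28.2°) tan(-8.900°) = -0.0840, H₀ = 1.6549 rad.
Bracket: H₀ sin φ sin δ + cos φ cos δ sin H₀ = 1.6549×-0.47255×-0.15471 + 0.88130×0.98796×0.99647 = 0.120987 + 0.867616 = 0.988603.
Q̄ = (S₀/π) × [bracket] = (1361/π) × 0.988603 = 428.28 W/m².
— Configuration B (φ=+33.1°):
cos H₀ = −tan(+33.1°) tan(-8.900°) = 0.1021, H₀ = 1.4685 rad.
Bracket: H₀ sin φ sin δ + cos φ cos δ sin H₀ = 1.4685×0.54610×-0.15471 + 0.83772×0.98796×0.99478 = -0.124069 + 0.823314 = 0.699245.
Q̄ = (S₀/π) × [bracket] = (1361/π) × 0.699245 = 302.93 W/m².
Ratio Q̄_A / Q̄_B = 428.28 / 302.93 = 1.414.

Q̄_A / Q̄_B ≈ 1.41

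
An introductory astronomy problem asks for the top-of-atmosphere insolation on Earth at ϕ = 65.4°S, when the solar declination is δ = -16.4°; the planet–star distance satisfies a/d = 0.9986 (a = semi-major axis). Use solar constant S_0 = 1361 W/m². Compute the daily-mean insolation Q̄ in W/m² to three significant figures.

Q̄ ≈ 384 W/m²

cos h₀ = −tan(-65.4°) tan(-16.400°) = -0.6428, h₀ = 2.2690 rad.
Bracket: h₀ sin ϕ sin δ + cos ϕ cos δ sin h₀ = 2.2690×-0.90924×-0.28234 + 0.41628×0.95931×0.76600 = 0.582486 + 0.305896 = 0.888382.
Inverse-square distance factor (a/d)² = 0.9986² = 0.997202.
Q̄ = (S_0/π) × 0.997202 × [bracket] = (1361/π) × 0.997202 × 0.888382 = 383.8 W/m².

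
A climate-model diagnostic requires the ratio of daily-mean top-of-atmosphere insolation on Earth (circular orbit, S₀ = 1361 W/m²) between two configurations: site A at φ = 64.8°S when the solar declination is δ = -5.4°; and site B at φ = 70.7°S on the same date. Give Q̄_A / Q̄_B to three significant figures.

Q̄_A / Q̄_B ≈ 1.18

— Configuration A (φ=-64.8°):
cos H₀ = −tan(-64.8°) tan(-5.400°) = -0.2009, H₀ = 1.7731 rad.
Bracket: H₀ sin φ sin δ + cos φ cos δ sin H₀ = 1.7731×-0.90483×-0.09411 + 0.42578×0.99556×0.97962 = 0.150986 + 0.415251 = 0.566237.
Q̄ = (S₀/π) × [bracket] = (1361/π) × 0.566237 = 245.31 W/m².
— Configuration B (φ=-70.7°):
cos H₀ = −tan(-70.7°) tan(-5.400°) = -0.2699, H₀ = 1.8441 rad.
Bracket: H₀ sin φ sin δ + cos φ cos δ sin H₀ = 1.8441×-0.94380×-0.09411 + 0.33051×0.99556×0.96288 = 0.163795 + 0.316828 = 0.480623.
Q̄ = (S₀/π) × [bracket] = (1361/π) × 0.480623 = 208.22 W/m².
Ratio Q̄_A / Q̄_B = 245.31 / 208.22 = 1.178.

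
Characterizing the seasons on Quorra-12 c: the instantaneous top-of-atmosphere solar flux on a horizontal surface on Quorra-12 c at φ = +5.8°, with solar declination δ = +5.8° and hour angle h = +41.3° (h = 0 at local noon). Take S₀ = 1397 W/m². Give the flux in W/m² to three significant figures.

cos θ_z = sin φ sin δ + cos φ cos δ cos h = 0.010212 + 0.743592 = 0.753804.
Flux = S₀ · cos θ_z = 1397 × 0.753804 = 1053 W/m².

1.05e+03 W/m²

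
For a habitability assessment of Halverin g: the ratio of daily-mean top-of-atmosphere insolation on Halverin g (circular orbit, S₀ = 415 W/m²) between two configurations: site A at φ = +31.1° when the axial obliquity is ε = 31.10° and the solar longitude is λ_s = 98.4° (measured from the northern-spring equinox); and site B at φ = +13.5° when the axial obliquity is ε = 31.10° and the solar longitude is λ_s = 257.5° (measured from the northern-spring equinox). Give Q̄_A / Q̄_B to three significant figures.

— Configuration A (φ=+31.1°):
Solar declination: sin δ = sin ε · sin λ_s = sin 31.10° × sin 98.4° = 0.51099, so δ = +30.730°.
cos H₀ = −tan(+31.1°) tan(+30.730°) = -0.3586, H₀ = 1.9376 rad.
Bracket: H₀ sin φ sin δ + cos φ cos δ sin H₀ = 1.9376×0.51653×0.51099 + 0.85627×0.85959×0.93349 = 0.511413 + 0.687087 = 1.198500.
Q̄ = (S₀/π) × [bracket] = (415/π) × 1.198500 = 158.32 W/m².
— Configuration B (φ=+13.5°):
Solar declination: sin δ = sin ε · sin λ_s = sin 31.10° × sin 257.5° = -0.50429, so δ = -30.284°.
cos H₀ = −tan(+13.5°) tan(-30.284°) = 0.1402, H₀ = 1.4301 rad.
Bracket: H₀ sin φ sin δ + cos φ cos δ sin H₀ = 1.4301×0.23345×-0.50429 + 0.97237×0.86353×0.99012 = -0.168361 + 0.831375 = 0.663014.
Q̄ = (S₀/π) × [bracket] = (415/π) × 0.663014 = 87.583 W/m².
Ratio Q̄_A / Q̄_B = 158.32 / 87.583 = 1.808.

Q̄_A / Q̄_B ≈ 1.81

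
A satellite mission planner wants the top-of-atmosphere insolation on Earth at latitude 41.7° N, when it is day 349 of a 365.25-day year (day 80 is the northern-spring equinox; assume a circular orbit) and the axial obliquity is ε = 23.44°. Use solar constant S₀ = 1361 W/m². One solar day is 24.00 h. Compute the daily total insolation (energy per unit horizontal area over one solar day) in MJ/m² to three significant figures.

Solar longitude: λ_s = 360° × (349 − 80)/365.25 = 265.133°.
sin δ = sin 23.44° × sin 265.133° = -0.39635, so δ = -23.350°.
cos H₀ = −tan(+41.7°) tan(-23.350°) = 0.3846, H₀ = 1.1760 rad.
Bracket: H₀ sin φ sin δ + cos φ cos δ sin H₀ = 1.1760×0.66523×-0.39635 + 0.74664×0.91810×0.92307 = -0.310069 + 0.632755 = 0.322686.
Q̄ = (S₀/π) × [bracket] = (1361/π) × 0.322686 = 139.79 W/m².
Daily total = Q̄ × 24.00 h × 3600 s/h = 139.79 × 24.00 × 3600 / 10⁶ = 12.08 MJ/m².

12.1 MJ/m²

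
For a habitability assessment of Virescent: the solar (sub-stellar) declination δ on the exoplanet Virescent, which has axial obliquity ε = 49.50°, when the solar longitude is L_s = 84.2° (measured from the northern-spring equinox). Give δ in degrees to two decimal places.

sin δ = sin ε · sin L_s = sin 49.50° × sin 84.2° = 0.756513.
δ = arcsin(0.756513) = +49.16°.

δ = +49.16°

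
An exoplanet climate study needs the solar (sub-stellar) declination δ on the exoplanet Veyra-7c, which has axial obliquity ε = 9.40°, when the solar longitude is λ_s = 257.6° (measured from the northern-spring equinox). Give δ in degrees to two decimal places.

δ = -9.18°

sin δ = sin ε · sin λ_s = sin 9.40° × sin 257.6° = -0.159516.
δ = arcsin(-0.159516) = -9.18°.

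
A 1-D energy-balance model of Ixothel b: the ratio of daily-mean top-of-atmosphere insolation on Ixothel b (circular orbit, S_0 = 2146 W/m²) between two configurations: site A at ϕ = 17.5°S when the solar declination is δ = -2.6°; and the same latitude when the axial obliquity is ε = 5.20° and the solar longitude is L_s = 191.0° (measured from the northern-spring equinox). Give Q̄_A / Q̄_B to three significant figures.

— Configuration A (ϕ=-17.5°):
cos h₀ = −tan(-17.5°) tan(-2.600°) = -0.0143, h₀ = 1.5851 rad.
Bracket: h₀ sin ϕ sin δ + cos ϕ cos δ sin h₀ = 1.5851×-0.30071×-0.04536 + 0.95372×0.99897×0.99990 = 0.021621 + 0.952642 = 0.974263.
Q̄ = (S_0/π) × [bracket] = (2146/π) × 0.974263 = 665.51 W/m².
— Configuration B (ϕ=-17.5°):
Solar declination: sin δ = sin ε · sin L_s = sin 5.20° × sin 191.0° = -0.01729, so δ = -0.991°.
cos h₀ = −tan(-17.5°) tan(-0.991°) = -0.0055, h₀ = 1.5762 rad.
Bracket: h₀ sin ϕ sin δ + cos ϕ cos δ sin h₀ = 1.5762×-0.30071×-0.01729 + 0.95372×0.99985×0.99999 = 0.008195 + 0.953567 = 0.961762.
Q̄ = (S_0/π) × [bracket] = (2146/π) × 0.961762 = 656.97 W/m².
Ratio Q̄_A / Q̄_B = 665.51 / 656.97 = 1.013.

Q̄_A / Q̄_B ≈ 1.01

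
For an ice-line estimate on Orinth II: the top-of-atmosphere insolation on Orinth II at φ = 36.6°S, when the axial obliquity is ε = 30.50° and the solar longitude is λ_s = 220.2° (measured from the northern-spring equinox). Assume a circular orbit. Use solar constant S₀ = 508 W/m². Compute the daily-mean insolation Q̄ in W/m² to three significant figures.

Solar declination: sin δ = sin ε · sin λ_s = sin 30.50° × sin 220.2° = -0.32759, so δ = -19.123°.
cos H₀ = −tan(-36.6°) tan(-19.123°) = -0.2575, H₀ = 1.8312 rad.
Bracket: H₀ sin φ sin δ + cos φ cos δ sin H₀ = 1.8312×-0.59622×-0.32759 + 0.80282×0.94482×0.96628 = 0.357662 + 0.732943 = 1.090605.
Q̄ = (S₀/π) × [bracket] = (508/π) × 1.090605 = 176.4 W/m².

Q̄ ≈ 176 W/m²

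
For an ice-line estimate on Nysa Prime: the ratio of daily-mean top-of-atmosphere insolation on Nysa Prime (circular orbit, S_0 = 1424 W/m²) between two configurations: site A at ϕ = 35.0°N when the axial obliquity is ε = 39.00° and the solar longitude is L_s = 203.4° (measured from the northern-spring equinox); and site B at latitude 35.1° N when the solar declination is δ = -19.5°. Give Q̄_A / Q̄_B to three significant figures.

Q̄_A / Q̄_B ≈ 1.18

— Configuration A (ϕ=+35.0°):
Solar declination: sin δ = sin ε · sin L_s = sin 39.00° × sin 203.4° = -0.24993, so δ = -14.474°.
cos h₀ = −tan(+35.0°) tan(-14.474°) = 0.1807, h₀ = 1.3891 rad.
Bracket: h₀ sin ϕ sin δ + cos ϕ cos δ sin h₀ = 1.3891×0.57358×-0.24993 + 0.81915×0.96826×0.98353 = -0.199134 + 0.780087 = 0.580953.
Q̄ = (S_0/π) × [bracket] = (1424/π) × 0.580953 = 263.33 W/m².
— Configuration B (ϕ=+35.1°):
cos h₀ = −tan(+35.1°) tan(-19.500°) = 0.2489, h₀ = 1.3193 rad.
Bracket: h₀ sin ϕ sin δ + cos ϕ cos δ sin h₀ = 1.3193×0.57501×-0.33381 + 0.81815×0.94264×0.96853 = -0.253232 + 0.746951 = 0.493719.
Q̄ = (S_0/π) × [bracket] = (1424/π) × 0.493719 = 223.79 W/m².
Ratio Q̄_A / Q̄_B = 263.33 / 223.79 = 1.177.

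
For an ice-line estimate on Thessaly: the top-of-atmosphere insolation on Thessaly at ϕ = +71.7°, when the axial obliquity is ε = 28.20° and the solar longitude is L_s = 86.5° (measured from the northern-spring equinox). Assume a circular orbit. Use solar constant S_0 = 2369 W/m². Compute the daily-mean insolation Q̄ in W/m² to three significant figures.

Solar declination: sin δ = sin ε · sin L_s = sin 28.20° × sin 86.5° = 0.47167, so δ = +28.143°.
cos h₀ = −tan(+71.7°) tan(+28.143°) = -1.6174 ≤ −1 ⇒ polar day, h₀ = π.
Bracket: h₀ sin ϕ sin δ + cos ϕ cos δ sin h₀ = 3.1416×0.94943×0.47167 + 0.31399×0.88178×0.00000 = 1.406864 + 0.000000 = 1.406864.
Q̄ = (S_0/π) × [bracket] = (2369/π) × 1.406864 = 1061 W/m².

Q̄ ≈ 1.06e+03 W/m²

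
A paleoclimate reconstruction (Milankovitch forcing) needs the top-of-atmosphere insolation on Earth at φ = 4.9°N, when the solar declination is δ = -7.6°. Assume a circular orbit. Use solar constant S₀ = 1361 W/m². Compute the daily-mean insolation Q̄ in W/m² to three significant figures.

Q̄ ≈ 420 W/m²

cos H₀ = −tan(+4.9°) tan(-7.600°) = 0.0114, H₀ = 1.5594 rad.
Bracket: H₀ sin φ sin δ + cos φ cos δ sin H₀ = 1.5594×0.08542×-0.13226 + 0.99635×0.99122×0.99993 = -0.017618 + 0.987533 = 0.969915.
Q̄ = (S₀/π) × [bracket] = (1361/π) × 0.969915 = 420.2 W/m².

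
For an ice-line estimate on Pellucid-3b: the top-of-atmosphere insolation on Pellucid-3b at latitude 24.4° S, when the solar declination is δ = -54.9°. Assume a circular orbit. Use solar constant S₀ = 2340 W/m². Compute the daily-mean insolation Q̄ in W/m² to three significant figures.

Q̄ ≈ 870 W/m²

cos H₀ = −tan(-24.4°) tan(-54.900°) = -0.6454, H₀ = 2.2724 rad.
Bracket: H₀ sin φ sin δ + cos φ cos δ sin H₀ = 2.2724×-0.41310×-0.81815 + 0.91068×0.57501×0.76381 = 0.768021 + 0.399969 = 1.167990.
Q̄ = (S₀/π) × [bracket] = (2340/π) × 1.167990 = 870.0 W/m².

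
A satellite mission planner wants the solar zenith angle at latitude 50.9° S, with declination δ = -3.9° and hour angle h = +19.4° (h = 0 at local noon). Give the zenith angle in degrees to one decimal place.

cos θ_z = sin φ sin δ + cos φ cos δ cos h = 0.052783 + 0.593490 = 0.646273.
θ_z = arccos(0.646273) = 49.7°.

θ_z = 49.7°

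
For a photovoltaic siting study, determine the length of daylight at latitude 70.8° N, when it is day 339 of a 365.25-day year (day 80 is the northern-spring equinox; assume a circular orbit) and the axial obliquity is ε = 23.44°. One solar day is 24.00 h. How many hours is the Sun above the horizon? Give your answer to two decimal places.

Solar longitude: λ_s = 360° × (339 − 80)/365.25 = 255.277°.
sin δ = sin 23.44° × sin 255.277° = -0.38473, so δ = -22.627°.
cos H₀ = −tan φ · tan δ = 1.1969 ≥ 1, so the Sun never rises (polar night) and H₀ = 0.
Daylight = 2H₀/(2π) × 24.00 h = (0.0000/π) × 24.00 = 0.00 h.

0.00 h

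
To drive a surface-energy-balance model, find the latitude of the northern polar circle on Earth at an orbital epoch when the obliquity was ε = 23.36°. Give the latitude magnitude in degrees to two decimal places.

The polar circle is the lowest latitude that experiences at least one full rotation of continuous daylight at the northern-summer solstice; it lies at |φ| = 90° − ε = 90° − 23.36° = 66.64°.

66.64°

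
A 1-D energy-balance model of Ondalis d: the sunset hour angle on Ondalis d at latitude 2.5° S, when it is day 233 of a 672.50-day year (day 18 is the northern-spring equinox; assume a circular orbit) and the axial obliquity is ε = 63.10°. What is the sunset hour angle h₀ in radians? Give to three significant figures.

Solar longitude: L_s = 360° × (233 − 18)/672.50 = 115.093°.
sin δ = sin 63.10° × sin 115.093° = 0.80763, so δ = +53.865°.
cos h₀ = −tan ϕ · tan δ = −tan(-2.5°) × tan(+53.865°) = 0.0598, so h₀ = 1.5110 rad = 86.57°.

h₀ = 1.51 rad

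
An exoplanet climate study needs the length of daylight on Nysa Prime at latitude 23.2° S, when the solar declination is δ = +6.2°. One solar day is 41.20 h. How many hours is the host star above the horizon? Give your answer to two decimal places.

19.99 h

cos h₀ = −tan ϕ · tan δ = −tan(-23.2°) × tan(+6.200°) = 0.0466, so h₀ = 1.5242 rad = 87.33°.
Daylight = 2h₀/(2π) × 41.20 h = (1.5242/π) × 41.20 = 19.99 h.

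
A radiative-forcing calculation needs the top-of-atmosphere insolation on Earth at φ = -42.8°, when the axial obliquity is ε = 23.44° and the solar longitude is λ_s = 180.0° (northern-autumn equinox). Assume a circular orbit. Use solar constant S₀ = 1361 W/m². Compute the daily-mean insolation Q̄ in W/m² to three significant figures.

Q̄ ≈ 318 W/m²

Solar declination: sin δ = sin ε · sin λ_s = sin 23.44° × sin 180.0° = 0.00000, so δ = +0.000°.
cos H₀ = −tan(-42.8°) tan(+0.000°) = 0.0000, H₀ = 1.5708 rad.
Bracket: H₀ sin φ sin δ + cos φ cos δ sin H₀ = 1.5708×-0.67944×0.00000 + 0.73373×1.00000×1.00000 = -0.000000 + 0.733730 = 0.733730.
Q̄ = (S₀/π) × [bracket] = (1361/π) × 0.733730 = 317.9 W/m².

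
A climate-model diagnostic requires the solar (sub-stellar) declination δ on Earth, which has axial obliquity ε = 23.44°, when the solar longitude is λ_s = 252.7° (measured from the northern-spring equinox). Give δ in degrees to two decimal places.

sin δ = sin ε · sin λ_s = sin 23.44° × sin 252.7° = -0.379793.
δ = arcsin(-0.379793) = -22.32°.

δ = -22.32°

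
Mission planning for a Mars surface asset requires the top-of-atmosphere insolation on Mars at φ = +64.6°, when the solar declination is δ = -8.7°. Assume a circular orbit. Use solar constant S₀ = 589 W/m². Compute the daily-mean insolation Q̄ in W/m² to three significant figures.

Q̄ ≈ 43.4 W/m²

cos H₀ = −tan(+64.6°) tan(-8.700°) = 0.3223, H₀ = 1.2427 rad.
Bracket: H₀ sin φ sin δ + cos φ cos δ sin H₀ = 1.2427×0.90334×-0.15126 + 0.42894×0.98849×0.94665 = -0.169802 + 0.401382 = 0.231580.
Q̄ = (S₀/π) × [bracket] = (589/π) × 0.231580 = 43.42 W/m².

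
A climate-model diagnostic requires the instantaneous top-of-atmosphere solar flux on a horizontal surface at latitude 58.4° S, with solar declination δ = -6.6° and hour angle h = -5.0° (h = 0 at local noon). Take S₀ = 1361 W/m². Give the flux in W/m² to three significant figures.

839 W/m²

cos θ_z = sin φ sin δ + cos φ cos δ cos h = 0.097895 + 0.518533 = 0.616428.
Flux = S₀ · cos θ_z = 1361 × 0.616428 = 839.0 W/m².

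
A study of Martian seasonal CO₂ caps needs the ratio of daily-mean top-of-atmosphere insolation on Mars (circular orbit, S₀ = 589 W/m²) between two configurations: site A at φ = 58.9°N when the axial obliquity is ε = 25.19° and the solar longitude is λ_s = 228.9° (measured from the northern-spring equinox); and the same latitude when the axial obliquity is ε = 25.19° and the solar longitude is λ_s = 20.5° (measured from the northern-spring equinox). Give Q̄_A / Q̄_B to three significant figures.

Q̄_A / Q̄_B ≈ 0.189

— Configuration A (φ=+58.9°):
Solar declination: sin δ = sin ε · sin λ_s = sin 25.19° × sin 228.9° = -0.32073, so δ = -18.707°.
cos H₀ = −tan(+58.9°) tan(-18.707°) = 0.5613, H₀ = 0.9748 rad.
Bracket: H₀ sin φ sin δ + cos φ cos δ sin H₀ = 0.9748×0.85627×-0.32073 + 0.51653×0.94717×0.82759 = -0.267711 + 0.404892 = 0.137181.
Q̄ = (S₀/π) × [bracket] = (589/π) × 0.137181 = 25.719 W/m².
— Configuration B (φ=+58.9°):
Solar declination: sin δ = sin ε · sin λ_s = sin 25.19° × sin 20.5° = 0.14906, so δ = +8.572°.
cos H₀ = −tan(+58.9°) tan(+8.572°) = -0.2499, H₀ = 1.8234 rad.
Bracket: H₀ sin φ sin δ + cos φ cos δ sin H₀ = 1.8234×0.85627×0.14906 + 0.51653×0.98883×0.96828 = 0.232731 + 0.494559 = 0.727290.
Q̄ = (S₀/π) × [bracket] = (589/π) × 0.727290 = 136.36 W/m².
Ratio Q̄_A / Q̄_B = 25.719 / 136.36 = 0.1886.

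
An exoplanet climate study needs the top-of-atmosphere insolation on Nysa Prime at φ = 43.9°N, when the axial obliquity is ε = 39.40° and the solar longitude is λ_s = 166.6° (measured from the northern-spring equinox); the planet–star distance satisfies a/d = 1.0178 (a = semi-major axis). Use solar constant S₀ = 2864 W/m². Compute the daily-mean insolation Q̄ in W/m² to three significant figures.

Solar declination: sin δ = sin ε · sin λ_s = sin 39.40° × sin 166.6° = 0.14710, so δ = +8.459°.
cos H₀ = −tan(+43.9°) tan(+8.459°) = -0.1431, H₀ = 1.7144 rad.
Bracket: H₀ sin φ sin δ + cos φ cos δ sin H₀ = 1.7144×0.69340×0.14710 + 0.72055×0.98912×0.98971 = 0.174867 + 0.705377 = 0.880244.
Inverse-square distance factor (a/d)² = 1.0178² = 1.035917.
Q̄ = (S₀/π) × 1.035917 × [bracket] = (2864/π) × 1.035917 × 0.880244 = 831.3 W/m².

Q̄ ≈ 831 W/m²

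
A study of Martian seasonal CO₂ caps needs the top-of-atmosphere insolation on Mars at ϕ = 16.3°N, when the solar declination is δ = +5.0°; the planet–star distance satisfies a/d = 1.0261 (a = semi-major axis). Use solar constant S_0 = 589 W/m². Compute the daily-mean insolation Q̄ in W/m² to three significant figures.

Q̄ ≈ 196 W/m²

cos h₀ = −tan(+16.3°) tan(+5.000°) = -0.0256, h₀ = 1.5964 rad.
Bracket: h₀ sin ϕ sin δ + cos ϕ cos δ sin h₀ = 1.5964×0.28067×0.08716 + 0.95981×0.99619×0.99967 = 0.039053 + 0.955838 = 0.994891.
Inverse-square distance factor (a/d)² = 1.0261² = 1.052881.
Q̄ = (S_0/π) × 1.052881 × [bracket] = (589/π) × 1.052881 × 0.994891 = 196.4 W/m².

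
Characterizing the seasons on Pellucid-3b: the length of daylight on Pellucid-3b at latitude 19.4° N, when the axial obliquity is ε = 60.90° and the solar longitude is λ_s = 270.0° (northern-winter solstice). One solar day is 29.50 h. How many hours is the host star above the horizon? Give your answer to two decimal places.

8.32 h

Solar declination: sin δ = sin ε · sin λ_s = sin 60.90° × sin 270.0° = -0.87377, so δ = -60.900°.
cos H₀ = −tan φ · tan δ = −tan(+19.4°) × tan(-60.900°) = 0.6327, so H₀ = 0.8858 rad = 50.75°.
Daylight = 2H₀/(2π) × 29.50 h = (0.8858/π) × 29.50 = 8.32 h.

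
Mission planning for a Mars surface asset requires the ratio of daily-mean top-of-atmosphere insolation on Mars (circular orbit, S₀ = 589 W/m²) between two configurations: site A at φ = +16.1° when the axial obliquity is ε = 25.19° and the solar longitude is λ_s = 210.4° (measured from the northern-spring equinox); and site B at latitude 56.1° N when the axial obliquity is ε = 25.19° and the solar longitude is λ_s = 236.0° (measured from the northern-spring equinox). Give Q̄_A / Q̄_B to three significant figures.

Q̄_A / Q̄_B ≈ 5.78

— Configuration A (φ=+16.1°):
Solar declination: sin δ = sin ε · sin λ_s = sin 25.19° × sin 210.4° = -0.21538, so δ = -12.438°.
cos H₀ = −tan(+16.1°) tan(-12.438°) = 0.0637, H₀ = 1.5071 rad.
Bracket: H₀ sin φ sin δ + cos φ cos δ sin H₀ = 1.5071×0.27731×-0.21538 + 0.96078×0.97653×0.99797 = -0.090015 + 0.936326 = 0.846311.
Q̄ = (S₀/π) × [bracket] = (589/π) × 0.846311 = 158.67 W/m².
— Configuration B (φ=+56.1°):
Solar declination: sin δ = sin ε · sin λ_s = sin 25.19° × sin 236.0° = -0.35286, so δ = -20.662°.
cos H₀ = −tan(+56.1°) tan(-20.662°) = 0.5612, H₀ = 0.9750 rad.
Bracket: H₀ sin φ sin δ + cos φ cos δ sin H₀ = 0.9750×0.83001×-0.35286 + 0.55775×0.93568×0.82768 = -0.285555 + 0.431946 = 0.146391.
Q̄ = (S₀/π) × [bracket] = (589/π) × 0.146391 = 27.446 W/m².
Ratio Q̄_A / Q̄_B = 158.67 / 27.446 = 5.781.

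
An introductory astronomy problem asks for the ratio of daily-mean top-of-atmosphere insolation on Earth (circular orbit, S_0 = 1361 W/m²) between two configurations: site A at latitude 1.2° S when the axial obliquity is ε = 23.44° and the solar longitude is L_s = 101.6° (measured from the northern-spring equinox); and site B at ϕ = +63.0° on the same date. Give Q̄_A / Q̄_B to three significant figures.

— Configuration A (ϕ=-1.2°):
Solar declination: sin δ = sin ε · sin L_s = sin 23.44° × sin 101.6° = 0.38966, so δ = +22.934°.
cos h₀ = −tan(-1.2°) tan(+22.934°) = 0.0089, h₀ = 1.5619 rad.
Bracket: h₀ sin ϕ sin δ + cos ϕ cos δ sin h₀ = 1.5619×-0.02094×0.38966 + 0.99978×0.92096×0.99996 = -0.012744 + 0.920721 = 0.907977.
Q̄ = (S_0/π) × [bracket] = (1361/π) × 0.907977 = 393.35 W/m².
— Configuration B (ϕ=+63.0°):
cos h₀ = −tan(+63.0°) tan(+22.934°) = -0.8304, h₀ = 2.5506 rad.
Bracket: h₀ sin ϕ sin δ + cos ϕ cos δ sin h₀ = 2.5506×0.89101×0.38966 + 0.45399×0.92096×0.55718 = 0.885545 + 0.232961 = 1.118506.
Q̄ = (S_0/π) × [bracket] = (1361/π) × 1.118506 = 484.56 W/m².
Ratio Q̄_A / Q̄_B = 393.35 / 484.56 = 0.8118.

Q̄_A / Q̄_B ≈ 0.812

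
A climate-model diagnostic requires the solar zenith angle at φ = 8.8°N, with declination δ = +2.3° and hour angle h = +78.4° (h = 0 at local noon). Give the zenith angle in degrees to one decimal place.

θ_z = 78.2°

cos θ_z = sin φ sin δ + cos φ cos δ cos h = 0.006140 + 0.198551 = 0.204691.
θ_z = arccos(0.204691) = 78.2°.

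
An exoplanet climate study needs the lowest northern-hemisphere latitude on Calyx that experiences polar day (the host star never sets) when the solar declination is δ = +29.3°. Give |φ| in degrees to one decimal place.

Polar day requires cos H₀ = −tan φ tan δ ≤ −1, i.e. tan φ tan δ ≥ 1.
The boundary is |tan φ| · |tan δ| = 1, so |φ| = 90° − |δ| = 90° − 29.3° = 60.7° in the northern hemisphere.

|φ| = 60.7°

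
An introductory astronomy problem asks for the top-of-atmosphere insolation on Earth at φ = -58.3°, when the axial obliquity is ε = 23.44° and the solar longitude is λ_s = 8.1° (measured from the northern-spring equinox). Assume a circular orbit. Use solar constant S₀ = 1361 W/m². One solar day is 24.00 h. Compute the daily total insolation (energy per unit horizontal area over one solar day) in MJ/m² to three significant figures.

Solar declination: sin δ = sin ε · sin λ_s = sin 23.44° × sin 8.1° = 0.05605, so δ = +3.213°.
cos H₀ = −tan(-58.3°) tan(+3.213°) = 0.0909, H₀ = 1.4798 rad.
Bracket: H₀ sin φ sin δ + cos φ cos δ sin H₀ = 1.4798×-0.85081×0.05605 + 0.52547×0.99843×0.99586 = -0.070569 + 0.522473 = 0.451904.
Q̄ = (S₀/π) × [bracket] = (1361/π) × 0.451904 = 195.77 W/m².
Daily total = Q̄ × 24.00 h × 3600 s/h = 195.77 × 24.00 × 3600 / 10⁶ = 16.91 MJ/m².

16.9 MJ/m²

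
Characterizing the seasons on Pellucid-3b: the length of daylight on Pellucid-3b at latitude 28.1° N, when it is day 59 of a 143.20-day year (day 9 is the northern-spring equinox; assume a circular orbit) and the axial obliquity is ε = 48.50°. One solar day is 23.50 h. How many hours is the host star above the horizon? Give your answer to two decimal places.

Solar longitude: L_s = 360° × (59 − 9)/143.20 = 125.698°.
sin δ = sin 48.50° × sin 125.698° = 0.60823, so δ = +37.461°.
cos h₀ = −tan ϕ · tan δ = −tan(+28.1°) × tan(+37.461°) = -0.4091, so h₀ = 1.9923 rad = 114.15°.
Daylight = 2h₀/(2π) × 23.50 h = (1.9923/π) × 23.50 = 14.90 h.

14.90 h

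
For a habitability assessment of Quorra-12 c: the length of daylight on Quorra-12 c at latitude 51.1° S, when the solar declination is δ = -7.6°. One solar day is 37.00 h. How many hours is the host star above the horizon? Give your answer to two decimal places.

20.46 h

cos h₀ = −tan ϕ · tan δ = −tan(-51.1°) × tan(-7.600°) = -0.1654, so h₀ = 1.7369 rad = 99.52°.
Daylight = 2h₀/(2π) × 37.00 h = (1.7369/π) × 37.00 = 20.46 h.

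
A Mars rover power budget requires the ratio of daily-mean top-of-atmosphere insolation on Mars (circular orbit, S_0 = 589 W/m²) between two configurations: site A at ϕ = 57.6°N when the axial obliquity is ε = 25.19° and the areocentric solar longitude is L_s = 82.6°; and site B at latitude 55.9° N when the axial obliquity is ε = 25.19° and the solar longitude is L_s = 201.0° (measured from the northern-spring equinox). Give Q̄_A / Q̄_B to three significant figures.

Q̄_A / Q̄_B ≈ 3.20

— Configuration A (ϕ=+57.6°):
sin δ = sin 25.19° × sin 82.6° = 0.42208, so δ = +24.966°.
cos h₀ = −tan(+57.6°) tan(+24.966°) = -0.7336, h₀ = 2.3945 rad.
Bracket: h₀ sin ϕ sin δ + cos ϕ cos δ sin h₀ = 2.3945×0.84433×0.42208 + 0.53583×0.90656×0.67954 = 0.853339 + 0.330095 = 1.183434.
Q̄ = (S_0/π) × [bracket] = (589/π) × 1.183434 = 221.88 W/m².
— Configuration B (ϕ=+55.9°):
Solar declination: sin δ = sin ε · sin L_s = sin 25.19° × sin 201.0° = -0.15253, so δ = -8.774°.
cos h₀ = −tan(+55.9°) tan(-8.774°) = 0.2280, h₀ = 1.3408 rad.
Bracket: h₀ sin ϕ sin δ + cos ϕ cos δ sin h₀ = 1.3408×0.82806×-0.15253 + 0.56064×0.98830×0.97367 = -0.169348 + 0.539492 = 0.370144.
Q̄ = (S_0/π) × [bracket] = (589/π) × 0.370144 = 69.396 W/m².
Ratio Q̄_A / Q̄_B = 221.88 / 69.396 = 3.197.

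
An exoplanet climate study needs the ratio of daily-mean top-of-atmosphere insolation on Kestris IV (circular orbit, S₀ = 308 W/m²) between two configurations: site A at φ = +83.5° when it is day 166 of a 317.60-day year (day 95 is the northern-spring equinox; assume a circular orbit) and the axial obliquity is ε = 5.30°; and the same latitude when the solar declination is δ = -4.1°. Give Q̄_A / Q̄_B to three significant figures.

Q̄_A / Q̄_B ≈ 12.0

— Configuration A (φ=+83.5°):
Solar longitude: λ_s = 360° × (166 − 95)/317.60 = 80.479°.
sin δ = sin 5.30° × sin 80.479° = 0.09110, so δ = +5.227°.
cos H₀ = −tan(+83.5°) tan(+5.227°) = -0.8029, H₀ = 2.5029 rad.
Bracket: H₀ sin φ sin δ + cos φ cos δ sin H₀ = 2.5029×0.99357×0.09110 + 0.11320×0.99584×0.59612 = 0.226548 + 0.067200 = 0.293748.
Q̄ = (S₀/π) × [bracket] = (308/π) × 0.293748 = 28.799 W/m².
— Configuration B (φ=+83.5°):
cos H₀ = −tan(+83.5°) tan(-4.100°) = 0.6291, H₀ = 0.8904 rad.
Bracket: H₀ sin φ sin δ + cos φ cos δ sin H₀ = 0.8904×0.99357×-0.07150 + 0.11320×0.99744×0.77730 = -0.063254 + 0.087765 = 0.024511.
Q̄ = (S₀/π) × [bracket] = (308/π) × 0.024511 = 2.4030 W/m².
Ratio Q̄_A / Q̄_B = 28.799 / 2.4030 = 11.98.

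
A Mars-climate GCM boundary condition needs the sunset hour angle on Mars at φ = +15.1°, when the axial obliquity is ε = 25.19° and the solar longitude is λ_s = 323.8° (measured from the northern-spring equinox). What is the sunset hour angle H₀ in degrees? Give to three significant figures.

H₀ = 86.0°

Solar declination: sin δ = sin ε · sin λ_s = sin 25.19° × sin 323.8° = -0.25137, so δ = -14.559°.
cos H₀ = −tan φ · tan δ = −tan(+15.1°) × tan(-14.559°) = 0.0701, so H₀ = 1.5007 rad = 85.98°.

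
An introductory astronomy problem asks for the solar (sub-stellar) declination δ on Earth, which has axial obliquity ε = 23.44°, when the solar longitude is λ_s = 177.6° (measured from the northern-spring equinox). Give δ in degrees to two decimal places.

sin δ = sin ε · sin λ_s = sin 23.44° × sin 177.6° = 0.016658.
δ = arcsin(0.016658) = +0.95°.

δ = +0.95°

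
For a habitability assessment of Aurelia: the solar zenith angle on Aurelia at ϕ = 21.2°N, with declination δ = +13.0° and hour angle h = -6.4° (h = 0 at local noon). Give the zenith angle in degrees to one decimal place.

θ_z = 10.2°

cos θ_z = sin ϕ sin δ + cos ϕ cos δ cos h = 0.081348 + 0.902767 = 0.984115.
θ_z = arccos(0.984115) = 10.2°.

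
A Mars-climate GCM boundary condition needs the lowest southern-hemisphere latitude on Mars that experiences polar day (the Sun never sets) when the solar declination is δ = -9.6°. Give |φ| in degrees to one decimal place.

|φ| = 80.4°

Polar day requires cos H₀ = −tan φ tan δ ≤ −1, i.e. tan φ tan δ ≥ 1.
The boundary is |tan φ| · |tan δ| = 1, so |φ| = 90° − |δ| = 90° − 9.6° = 80.4° in the southern hemisphere.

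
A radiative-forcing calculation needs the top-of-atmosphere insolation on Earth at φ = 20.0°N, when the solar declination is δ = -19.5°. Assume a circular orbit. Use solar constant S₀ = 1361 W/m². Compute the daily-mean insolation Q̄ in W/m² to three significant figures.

Q̄ ≈ 309 W/m²

cos H₀ = −tan(+20.0°) tan(-19.500°) = 0.1289, H₀ = 1.4415 rad.
Bracket: H₀ sin φ sin δ + cos φ cos δ sin H₀ = 1.4415×0.34202×-0.33381 + 0.93969×0.94264×0.99166 = -0.164576 + 0.878402 = 0.713826.
Q̄ = (S₀/π) × [bracket] = (1361/π) × 0.713826 = 309.2 W/m².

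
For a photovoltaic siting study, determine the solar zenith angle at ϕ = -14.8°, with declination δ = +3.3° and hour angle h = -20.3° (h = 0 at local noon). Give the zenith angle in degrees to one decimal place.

cos θ_z = sin ϕ sin δ + cos ϕ cos δ cos h = -0.014704 + 0.905269 = 0.890565.
θ_z = arccos(0.890565) = 27.1°.

θ_z = 27.1°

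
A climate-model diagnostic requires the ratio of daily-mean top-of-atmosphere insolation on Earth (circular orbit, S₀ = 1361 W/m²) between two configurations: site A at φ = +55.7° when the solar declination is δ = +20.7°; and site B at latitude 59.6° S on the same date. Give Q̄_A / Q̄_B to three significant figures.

Q̄_A / Q̄_B ≈ 11.1

— Configuration A (φ=+55.7°):
cos H₀ = −tan(+55.7°) tan(+20.700°) = -0.5539, H₀ = 2.1579 rad.
Bracket: H₀ sin φ sin δ + cos φ cos δ sin H₀ = 2.1579×0.82610×0.35347 + 0.56353×0.93544×0.83256 = 0.630110 + 0.438883 = 1.068993.
Q̄ = (S₀/π) × [bracket] = (1361/π) × 1.068993 = 463.11 W/m².
— Configuration B (φ=-59.6°):
cos H₀ = −tan(-59.6°) tan(+20.700°) = 0.6441, H₀ = 0.8710 rad.
Bracket: H₀ sin φ sin δ + cos φ cos δ sin H₀ = 0.8710×-0.86251×0.35347 + 0.50603×0.93544×0.76497 = -0.265543 + 0.362107 = 0.096564.
Q̄ = (S₀/π) × [bracket] = (1361/π) × 0.096564 = 41.833 W/m².
Ratio Q̄_A / Q̄_B = 463.11 / 41.833 = 11.07.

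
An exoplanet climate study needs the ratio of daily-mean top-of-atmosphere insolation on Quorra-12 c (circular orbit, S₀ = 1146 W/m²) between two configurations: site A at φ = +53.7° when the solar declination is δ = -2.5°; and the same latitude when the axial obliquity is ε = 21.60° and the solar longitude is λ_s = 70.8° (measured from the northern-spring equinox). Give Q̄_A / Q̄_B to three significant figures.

— Configuration A (φ=+53.7°):
cos H₀ = −tan(+53.7°) tan(-2.500°) = 0.0594, H₀ = 1.5113 rad.
Bracket: H₀ sin φ sin δ + cos φ cos δ sin H₀ = 1.5113×0.80593×-0.04362 + 0.59201×0.99905×0.99823 = -0.053129 + 0.590401 = 0.537272.
Q̄ = (S₀/π) × [bracket] = (1146/π) × 0.537272 = 195.99 W/m².
— Configuration B (φ=+53.7°):
Solar declination: sin δ = sin ε · sin λ_s = sin 21.60° × sin 70.8° = 0.34765, so δ = +20.344°.
cos H₀ = −tan(+53.7°) tan(+20.344°) = -0.5047, H₀ = 2.0999 rad.
Bracket: H₀ sin φ sin δ + cos φ cos δ sin H₀ = 2.0999×0.80593×0.34765 + 0.59201×0.93763×0.86327 = 0.588353 + 0.479189 = 1.067542.
Q̄ = (S₀/π) × [bracket] = (1146/π) × 1.067542 = 389.42 W/m².
Ratio Q̄_A / Q̄_B = 195.99 / 389.42 = 0.5033.

Q̄_A / Q̄_B ≈ 0.503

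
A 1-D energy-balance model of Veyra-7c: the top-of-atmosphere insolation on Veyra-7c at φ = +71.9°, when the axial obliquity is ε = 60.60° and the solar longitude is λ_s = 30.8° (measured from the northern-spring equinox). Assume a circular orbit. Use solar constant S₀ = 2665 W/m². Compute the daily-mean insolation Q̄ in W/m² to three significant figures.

Solar declination: sin δ = sin ε · sin λ_s = sin 60.60° × sin 30.8° = 0.44610, so δ = +26.494°.
cos H₀ = −tan(+71.9°) tan(+26.494°) = -1.5250 ≤ −1 ⇒ polar day, H₀ = π.
Bracket: H₀ sin φ sin δ + cos φ cos δ sin H₀ = 3.1416×0.95052×0.44610 + 0.31068×0.89498×0.00000 = 1.332123 + 0.000000 = 1.332123.
Q̄ = (S₀/π) × [bracket] = (2665/π) × 1.332123 = 1130 W/m².

Q̄ ≈ 1.13e+03 W/m²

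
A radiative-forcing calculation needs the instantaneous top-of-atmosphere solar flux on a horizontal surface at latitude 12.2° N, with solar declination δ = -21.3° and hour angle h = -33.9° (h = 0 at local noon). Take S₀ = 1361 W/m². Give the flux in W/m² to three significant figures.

924 W/m²

cos θ_z = sin φ sin δ + cos φ cos δ cos h = -0.076764 + 0.755851 = 0.679087.
Flux = S₀ · cos θ_z = 1361 × 0.679087 = 924.2 W/m².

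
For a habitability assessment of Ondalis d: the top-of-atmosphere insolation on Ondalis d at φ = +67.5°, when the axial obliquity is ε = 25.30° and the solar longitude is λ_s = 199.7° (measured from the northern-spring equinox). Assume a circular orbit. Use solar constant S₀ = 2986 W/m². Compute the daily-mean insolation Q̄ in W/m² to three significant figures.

Solar declination: sin δ = sin ε · sin λ_s = sin 25.30° × sin 199.7° = -0.14406, so δ = -8.283°.
cos H₀ = −tan(+67.5°) tan(-8.283°) = 0.3515, H₀ = 1.2117 rad.
Bracket: H₀ sin φ sin δ + cos φ cos δ sin H₀ = 1.2117×0.92388×-0.14406 + 0.38268×0.98957×0.93620 = -0.161270 + 0.354528 = 0.193258.
Q̄ = (S₀/π) × [bracket] = (2986/π) × 0.193258 = 183.7 W/m².

Q̄ ≈ 184 W/m²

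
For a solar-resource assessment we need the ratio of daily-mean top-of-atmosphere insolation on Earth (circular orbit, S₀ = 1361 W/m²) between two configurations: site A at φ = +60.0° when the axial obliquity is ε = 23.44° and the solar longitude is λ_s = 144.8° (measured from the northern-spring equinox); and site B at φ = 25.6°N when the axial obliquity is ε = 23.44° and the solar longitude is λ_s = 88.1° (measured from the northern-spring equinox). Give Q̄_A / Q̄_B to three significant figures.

Q̄_A / Q̄_B ≈ 0.753

— Configuration A (φ=+60.0°):
Solar declination: sin δ = sin ε · sin λ_s = sin 23.44° × sin 144.8° = 0.22930, so δ = +13.256°.
cos H₀ = −tan(+60.0°) tan(+13.256°) = -0.4080, H₀ = 1.9911 rad.
Bracket: H₀ sin φ sin δ + cos φ cos δ sin H₀ = 1.9911×0.86603×0.22930 + 0.50000×0.97336×0.91297 = 0.395394 + 0.444324 = 0.839718.
Q̄ = (S₀/π) × [bracket] = (1361/π) × 0.839718 = 363.78 W/m².
— Configuration B (φ=+25.6°):
Solar declination: sin δ = sin ε · sin λ_s = sin 23.44° × sin 88.1° = 0.39757, so δ = +23.426°.
cos H₀ = −tan(+25.6°) tan(+23.426°) = -0.2076, H₀ = 1.7799 rad.
Bracket: H₀ sin φ sin δ + cos φ cos δ sin H₀ = 1.7799×0.43209×0.39757 + 0.90183×0.91757×0.97821 = 0.305762 + 0.809461 = 1.115223.
Q̄ = (S₀/π) × [bracket] = (1361/π) × 1.115223 = 483.14 W/m².
Ratio Q̄_A / Q̄_B = 363.78 / 483.14 = 0.7529.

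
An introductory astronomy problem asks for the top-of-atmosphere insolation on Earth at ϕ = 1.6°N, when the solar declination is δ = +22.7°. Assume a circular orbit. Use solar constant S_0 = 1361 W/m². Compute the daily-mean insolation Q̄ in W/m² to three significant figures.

Q̄ ≈ 407 W/m²

cos h₀ = −tan(+1.6°) tan(+22.700°) = -0.0117, h₀ = 1.5825 rad.
Bracket: h₀ sin ϕ sin δ + cos ϕ cos δ sin h₀ = 1.5825×0.02792×0.38591 + 0.99961×0.92254×0.99993 = 0.017051 + 0.922116 = 0.939167.
Q̄ = (S_0/π) × [bracket] = (1361/π) × 0.939167 = 406.9 W/m².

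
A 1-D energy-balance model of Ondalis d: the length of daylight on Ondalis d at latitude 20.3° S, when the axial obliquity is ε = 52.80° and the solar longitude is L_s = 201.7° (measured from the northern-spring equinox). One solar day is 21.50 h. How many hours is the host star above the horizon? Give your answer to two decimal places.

11.53 h

Solar declination: sin δ = sin ε · sin L_s = sin 52.80° × sin 201.7° = -0.29451, so δ = -17.128°.
cos h₀ = −tan ϕ · tan δ = −tan(-20.3°) × tan(-17.128°) = -0.1140, so h₀ = 1.6850 rad = 96.55°.
Daylight = 2h₀/(2π) × 21.50 h = (1.6850/π) × 21.50 = 11.53 h.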